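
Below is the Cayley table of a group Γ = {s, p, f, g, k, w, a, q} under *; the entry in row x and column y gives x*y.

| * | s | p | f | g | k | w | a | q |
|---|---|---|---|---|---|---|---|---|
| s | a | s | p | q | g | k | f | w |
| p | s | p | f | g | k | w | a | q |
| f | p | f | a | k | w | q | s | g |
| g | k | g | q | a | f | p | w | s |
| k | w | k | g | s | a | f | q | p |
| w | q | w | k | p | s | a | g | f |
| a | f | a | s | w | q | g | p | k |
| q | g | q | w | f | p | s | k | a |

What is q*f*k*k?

q*f = w
w*k = s
s*k = g

g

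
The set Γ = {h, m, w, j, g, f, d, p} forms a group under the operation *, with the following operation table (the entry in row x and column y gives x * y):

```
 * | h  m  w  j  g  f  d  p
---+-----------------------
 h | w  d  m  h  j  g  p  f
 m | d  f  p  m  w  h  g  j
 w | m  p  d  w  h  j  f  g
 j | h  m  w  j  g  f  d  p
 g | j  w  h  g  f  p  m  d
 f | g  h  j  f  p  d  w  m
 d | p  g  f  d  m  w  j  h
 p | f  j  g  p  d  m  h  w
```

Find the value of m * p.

j

Read row m, column p: m * p = j.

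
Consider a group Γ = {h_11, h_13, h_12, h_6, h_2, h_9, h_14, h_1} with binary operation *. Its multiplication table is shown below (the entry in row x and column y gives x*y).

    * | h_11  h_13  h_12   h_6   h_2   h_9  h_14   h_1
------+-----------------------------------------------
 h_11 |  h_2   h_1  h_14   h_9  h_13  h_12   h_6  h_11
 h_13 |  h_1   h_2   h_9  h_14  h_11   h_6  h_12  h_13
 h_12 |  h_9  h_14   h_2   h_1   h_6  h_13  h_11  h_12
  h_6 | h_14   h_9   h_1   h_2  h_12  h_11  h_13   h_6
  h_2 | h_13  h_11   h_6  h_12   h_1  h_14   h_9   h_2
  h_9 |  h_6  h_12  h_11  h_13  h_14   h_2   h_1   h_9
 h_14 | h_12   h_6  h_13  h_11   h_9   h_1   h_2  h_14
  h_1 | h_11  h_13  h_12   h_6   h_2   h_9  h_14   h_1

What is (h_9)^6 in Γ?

h_9^1 = h_9
h_9^2 = h_9*h_9 = h_2
h_9^3 = h_2*h_9 = h_14
h_9^4 = h_14*h_9 = h_1
h_9^5 = h_1*h_9 = h_9
h_9^6 = h_9*h_9 = h_2

h_2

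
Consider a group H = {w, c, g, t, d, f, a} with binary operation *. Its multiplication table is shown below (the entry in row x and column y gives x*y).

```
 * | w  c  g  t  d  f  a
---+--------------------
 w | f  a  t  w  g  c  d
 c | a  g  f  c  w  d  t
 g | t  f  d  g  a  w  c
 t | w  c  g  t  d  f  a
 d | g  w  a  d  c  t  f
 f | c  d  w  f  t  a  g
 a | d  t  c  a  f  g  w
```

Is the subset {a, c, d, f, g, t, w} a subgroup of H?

{a, c, d, f, g, t, w} contains the identity t.
Checking products: every product of two elements of {a, c, d, f, g, t, w} (read from the table) lies in {a, c, d, f, g, t, w}, so the set is closed.
In a finite group, a nonempty closed subset is a subgroup. So {a, c, d, f, g, t, w} ≤ H.

Yes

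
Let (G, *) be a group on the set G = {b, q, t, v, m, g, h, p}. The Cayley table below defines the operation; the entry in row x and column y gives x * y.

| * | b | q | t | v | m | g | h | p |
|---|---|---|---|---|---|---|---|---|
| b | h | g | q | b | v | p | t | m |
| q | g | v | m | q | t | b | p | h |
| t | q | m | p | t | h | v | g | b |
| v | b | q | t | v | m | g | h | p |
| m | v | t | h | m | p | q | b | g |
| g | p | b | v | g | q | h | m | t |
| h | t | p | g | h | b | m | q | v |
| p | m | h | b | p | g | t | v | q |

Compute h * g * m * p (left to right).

q

h * g = m
m * m = p
p * p = q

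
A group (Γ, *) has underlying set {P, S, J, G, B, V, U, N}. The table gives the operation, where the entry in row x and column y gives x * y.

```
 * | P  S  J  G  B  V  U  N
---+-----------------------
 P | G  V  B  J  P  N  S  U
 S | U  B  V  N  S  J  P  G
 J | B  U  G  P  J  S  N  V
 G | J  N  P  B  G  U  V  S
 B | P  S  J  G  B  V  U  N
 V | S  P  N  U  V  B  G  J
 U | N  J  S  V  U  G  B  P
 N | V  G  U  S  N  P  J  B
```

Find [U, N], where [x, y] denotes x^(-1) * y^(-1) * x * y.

G

Identity is B; from the table U^(-1) = U and N^(-1) = N.
U * N = P
P * U = S
S * N = G
(Structurally, Γ here is isomorphic to the dihedral group D_4.)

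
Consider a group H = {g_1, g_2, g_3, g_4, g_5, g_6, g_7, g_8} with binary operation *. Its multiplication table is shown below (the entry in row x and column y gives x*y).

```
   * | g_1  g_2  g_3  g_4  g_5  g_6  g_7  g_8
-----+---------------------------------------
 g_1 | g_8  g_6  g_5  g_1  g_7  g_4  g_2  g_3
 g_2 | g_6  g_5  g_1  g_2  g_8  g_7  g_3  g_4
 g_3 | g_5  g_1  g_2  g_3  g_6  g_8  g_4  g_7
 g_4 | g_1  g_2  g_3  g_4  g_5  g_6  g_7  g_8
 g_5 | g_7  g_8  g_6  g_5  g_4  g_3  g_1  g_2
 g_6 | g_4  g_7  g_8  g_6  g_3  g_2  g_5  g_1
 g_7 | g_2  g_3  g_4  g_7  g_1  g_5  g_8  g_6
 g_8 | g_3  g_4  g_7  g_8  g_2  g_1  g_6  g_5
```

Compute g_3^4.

g_5

g_3^1 = g_3
g_3^2 = g_3*g_3 = g_2
g_3^3 = g_2*g_3 = g_1
g_3^4 = g_1*g_3 = g_5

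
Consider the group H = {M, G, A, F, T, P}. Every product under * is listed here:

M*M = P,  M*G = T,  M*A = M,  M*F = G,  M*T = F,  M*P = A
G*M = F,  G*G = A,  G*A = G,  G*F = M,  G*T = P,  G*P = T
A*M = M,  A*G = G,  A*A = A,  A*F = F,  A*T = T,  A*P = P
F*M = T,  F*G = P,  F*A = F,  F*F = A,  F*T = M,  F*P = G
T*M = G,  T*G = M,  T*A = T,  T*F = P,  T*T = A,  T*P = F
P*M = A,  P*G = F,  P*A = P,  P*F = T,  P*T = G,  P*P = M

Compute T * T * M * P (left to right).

A

T * T = A
A * M = M
M * P = A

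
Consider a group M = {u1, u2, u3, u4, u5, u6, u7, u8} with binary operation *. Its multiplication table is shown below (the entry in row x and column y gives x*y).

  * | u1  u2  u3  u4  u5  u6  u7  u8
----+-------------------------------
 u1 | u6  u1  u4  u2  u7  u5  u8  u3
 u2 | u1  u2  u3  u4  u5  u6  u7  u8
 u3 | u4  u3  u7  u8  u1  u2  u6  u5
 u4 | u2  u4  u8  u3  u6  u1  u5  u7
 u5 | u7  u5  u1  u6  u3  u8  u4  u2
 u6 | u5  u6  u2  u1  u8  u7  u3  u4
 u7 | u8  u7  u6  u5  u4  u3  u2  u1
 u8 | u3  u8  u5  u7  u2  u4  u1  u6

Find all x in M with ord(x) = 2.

Identity is u2. Compute the order of each non-identity element by repeated multiplication:
  u1: u1 → u6 → u5 → u7 → u8 → u3 → u4 → u2  (order 8)
  u3: u3 → u7 → u6 → u2  (order 4)
  u4: u4 → u3 → u8 → u7 → u5 → u6 → u1 → u2  (order 8)
  u5: u5 → u3 → u1 → u7 → u4 → u6 → u8 → u2  (order 8)
  u6: u6 → u7 → u3 → u2  (order 4)
  u7: u7 → u2  (order 2)
  u8: u8 → u6 → u4 → u7 → u1 → u3 → u5 → u2  (order 8)
Elements of order 2: {u7}.
(Structurally, M here is isomorphic to the cyclic group Z_8.)

{u7}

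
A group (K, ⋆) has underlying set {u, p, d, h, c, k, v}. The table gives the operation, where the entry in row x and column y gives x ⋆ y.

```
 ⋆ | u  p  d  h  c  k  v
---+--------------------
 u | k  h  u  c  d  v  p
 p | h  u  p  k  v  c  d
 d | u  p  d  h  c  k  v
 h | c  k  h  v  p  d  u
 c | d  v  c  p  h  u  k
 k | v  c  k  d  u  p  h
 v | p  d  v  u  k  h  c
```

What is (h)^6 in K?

k

h^1 = h
h^2 = h ⋆ h = v
h^3 = v ⋆ h = u
h^4 = u ⋆ h = c
h^5 = c ⋆ h = p
h^6 = p ⋆ h = k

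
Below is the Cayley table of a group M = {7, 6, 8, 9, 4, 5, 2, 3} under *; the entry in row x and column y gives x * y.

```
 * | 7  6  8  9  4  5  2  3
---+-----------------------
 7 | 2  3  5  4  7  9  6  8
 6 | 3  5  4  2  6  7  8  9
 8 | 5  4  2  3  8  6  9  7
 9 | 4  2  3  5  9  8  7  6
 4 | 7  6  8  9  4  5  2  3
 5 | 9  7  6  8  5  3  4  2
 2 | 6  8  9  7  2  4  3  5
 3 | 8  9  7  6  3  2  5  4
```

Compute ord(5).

The identity element is 4 (its row matches the header).
5^1 = 5
5^2 = 5 * 5 = 3
5^3 = 3 * 5 = 2
5^4 = 2 * 5 = 4
The first power of 5 equal to the identity is 5^4, so ord(5) = 4.

4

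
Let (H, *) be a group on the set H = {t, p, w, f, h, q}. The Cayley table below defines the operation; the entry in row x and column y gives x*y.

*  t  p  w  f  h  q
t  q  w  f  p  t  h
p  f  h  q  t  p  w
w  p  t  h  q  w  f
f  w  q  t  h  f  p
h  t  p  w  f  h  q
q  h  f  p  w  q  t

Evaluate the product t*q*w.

w

t*q = h
h*w = w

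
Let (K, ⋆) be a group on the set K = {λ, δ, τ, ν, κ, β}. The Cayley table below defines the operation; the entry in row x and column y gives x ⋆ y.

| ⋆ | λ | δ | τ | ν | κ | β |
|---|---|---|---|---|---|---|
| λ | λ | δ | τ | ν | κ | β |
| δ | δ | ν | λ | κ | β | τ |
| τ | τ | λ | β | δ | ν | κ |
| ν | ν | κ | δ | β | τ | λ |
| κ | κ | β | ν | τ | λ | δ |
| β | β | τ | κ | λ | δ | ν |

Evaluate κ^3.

κ

κ^1 = κ
κ^2 = κ ⋆ κ = λ
κ^3 = λ ⋆ κ = κ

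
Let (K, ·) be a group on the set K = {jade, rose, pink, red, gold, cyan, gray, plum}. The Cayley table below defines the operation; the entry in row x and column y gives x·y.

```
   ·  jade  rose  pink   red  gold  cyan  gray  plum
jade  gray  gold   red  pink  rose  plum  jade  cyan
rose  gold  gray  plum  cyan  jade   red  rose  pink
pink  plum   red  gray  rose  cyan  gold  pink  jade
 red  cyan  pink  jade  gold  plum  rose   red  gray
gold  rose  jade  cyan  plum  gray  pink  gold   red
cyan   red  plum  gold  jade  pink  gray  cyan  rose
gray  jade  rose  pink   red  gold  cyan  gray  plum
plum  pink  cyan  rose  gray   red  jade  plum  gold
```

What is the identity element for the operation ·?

gray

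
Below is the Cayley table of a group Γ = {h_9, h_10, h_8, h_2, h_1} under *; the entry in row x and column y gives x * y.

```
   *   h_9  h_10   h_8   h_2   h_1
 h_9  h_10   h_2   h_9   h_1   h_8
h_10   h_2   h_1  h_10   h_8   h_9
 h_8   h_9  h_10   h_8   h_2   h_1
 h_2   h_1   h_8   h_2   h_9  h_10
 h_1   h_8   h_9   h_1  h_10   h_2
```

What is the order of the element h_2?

The identity element is h_8 (its row matches the header).
h_2^1 = h_2
h_2^2 = h_2 * h_2 = h_9
h_2^3 = h_9 * h_2 = h_1
h_2^4 = h_1 * h_2 = h_10
h_2^5 = h_10 * h_2 = h_8
The first power of h_2 equal to the identity is h_2^5, so ord(h_2) = 5.

5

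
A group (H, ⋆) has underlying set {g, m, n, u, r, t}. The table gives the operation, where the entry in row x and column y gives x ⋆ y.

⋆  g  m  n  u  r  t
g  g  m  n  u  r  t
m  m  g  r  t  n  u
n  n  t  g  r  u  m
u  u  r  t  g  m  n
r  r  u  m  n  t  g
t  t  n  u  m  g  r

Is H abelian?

r ⋆ n = m but n ⋆ r = u.
Since r and n do not commute, H is not abelian.

No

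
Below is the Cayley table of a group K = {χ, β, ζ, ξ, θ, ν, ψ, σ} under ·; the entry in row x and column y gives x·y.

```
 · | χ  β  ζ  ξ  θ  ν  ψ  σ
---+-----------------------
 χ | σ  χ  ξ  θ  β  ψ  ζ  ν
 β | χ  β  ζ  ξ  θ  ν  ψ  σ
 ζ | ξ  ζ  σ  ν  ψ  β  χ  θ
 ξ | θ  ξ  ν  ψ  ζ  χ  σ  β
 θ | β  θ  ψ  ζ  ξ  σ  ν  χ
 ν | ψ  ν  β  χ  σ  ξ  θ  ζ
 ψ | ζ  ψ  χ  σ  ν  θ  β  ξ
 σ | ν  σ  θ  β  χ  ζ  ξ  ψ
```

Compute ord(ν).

The identity element is β (its row matches the header).
ν^1 = ν
ν^2 = ν·ν = ξ
ν^3 = ξ·ν = χ
ν^4 = χ·ν = ψ
ν^5 = ψ·ν = θ
ν^6 = θ·ν = σ
ν^7 = σ·ν = ζ
ν^8 = ζ·ν = β
The first power of ν equal to the identity is ν^8, so ord(ν) = 8.
(Structurally, K here is isomorphic to the cyclic group Z_8.)

8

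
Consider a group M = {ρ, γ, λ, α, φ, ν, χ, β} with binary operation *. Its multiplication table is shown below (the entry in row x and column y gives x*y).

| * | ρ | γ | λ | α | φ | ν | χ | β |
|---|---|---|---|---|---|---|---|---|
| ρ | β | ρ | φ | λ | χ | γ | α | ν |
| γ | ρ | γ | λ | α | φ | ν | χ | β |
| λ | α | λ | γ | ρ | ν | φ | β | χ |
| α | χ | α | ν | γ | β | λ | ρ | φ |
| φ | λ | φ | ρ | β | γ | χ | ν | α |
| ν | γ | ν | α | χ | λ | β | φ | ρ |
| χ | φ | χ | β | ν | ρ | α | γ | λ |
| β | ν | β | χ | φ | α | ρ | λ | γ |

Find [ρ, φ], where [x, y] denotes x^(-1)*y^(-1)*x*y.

Identity is γ; from the table ρ^(-1) = ν and φ^(-1) = φ.
ν*φ = λ
λ*ρ = α
α*φ = β

β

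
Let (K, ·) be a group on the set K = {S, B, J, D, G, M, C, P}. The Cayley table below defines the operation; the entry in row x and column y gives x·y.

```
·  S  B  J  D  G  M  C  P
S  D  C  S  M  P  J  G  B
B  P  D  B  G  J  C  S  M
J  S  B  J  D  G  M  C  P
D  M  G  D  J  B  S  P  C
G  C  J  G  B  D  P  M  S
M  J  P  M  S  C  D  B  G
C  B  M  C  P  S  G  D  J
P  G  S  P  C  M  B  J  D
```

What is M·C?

B

Read row M, column C: M·C = B.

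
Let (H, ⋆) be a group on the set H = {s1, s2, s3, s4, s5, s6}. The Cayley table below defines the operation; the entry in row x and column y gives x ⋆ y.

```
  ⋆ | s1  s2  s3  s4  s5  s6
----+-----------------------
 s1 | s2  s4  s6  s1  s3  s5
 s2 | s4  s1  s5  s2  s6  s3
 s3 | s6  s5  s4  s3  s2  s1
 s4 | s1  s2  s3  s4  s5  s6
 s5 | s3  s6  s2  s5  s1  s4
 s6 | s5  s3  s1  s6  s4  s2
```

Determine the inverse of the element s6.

s5

First locate the identity: row s4 matches the header, so s4 is the identity.
Scan row s6 for s4: s6 ⋆ s5 = s4. Hence s6^(-1) = s5.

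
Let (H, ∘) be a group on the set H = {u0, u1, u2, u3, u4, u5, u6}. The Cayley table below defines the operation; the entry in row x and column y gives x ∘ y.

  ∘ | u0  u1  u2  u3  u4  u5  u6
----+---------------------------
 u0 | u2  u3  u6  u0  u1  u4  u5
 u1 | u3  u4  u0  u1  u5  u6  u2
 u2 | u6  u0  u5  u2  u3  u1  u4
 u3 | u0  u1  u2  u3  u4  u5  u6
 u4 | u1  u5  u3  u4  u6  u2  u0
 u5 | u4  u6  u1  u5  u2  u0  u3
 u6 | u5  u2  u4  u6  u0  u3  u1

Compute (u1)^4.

u1^1 = u1
u1^2 = u1 ∘ u1 = u4
u1^3 = u4 ∘ u1 = u5
u1^4 = u5 ∘ u1 = u6

u6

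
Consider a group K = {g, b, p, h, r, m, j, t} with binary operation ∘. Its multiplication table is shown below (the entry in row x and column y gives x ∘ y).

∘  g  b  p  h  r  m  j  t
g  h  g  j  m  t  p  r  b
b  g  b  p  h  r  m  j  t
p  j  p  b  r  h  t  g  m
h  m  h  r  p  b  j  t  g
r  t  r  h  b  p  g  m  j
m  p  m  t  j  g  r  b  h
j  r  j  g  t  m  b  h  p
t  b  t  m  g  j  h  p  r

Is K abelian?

Yes

Check whether the table is symmetric across its main diagonal.
Every entry (row x, col y) equals the entry (row y, col x), so K is abelian.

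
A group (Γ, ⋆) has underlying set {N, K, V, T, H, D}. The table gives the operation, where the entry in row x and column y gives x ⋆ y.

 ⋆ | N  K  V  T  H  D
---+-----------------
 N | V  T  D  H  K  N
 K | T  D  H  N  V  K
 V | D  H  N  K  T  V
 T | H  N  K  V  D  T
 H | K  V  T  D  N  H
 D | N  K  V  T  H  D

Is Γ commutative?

Yes

Check whether the table is symmetric across its main diagonal.
Every entry (row x, col y) equals the entry (row y, col x), so Γ is abelian.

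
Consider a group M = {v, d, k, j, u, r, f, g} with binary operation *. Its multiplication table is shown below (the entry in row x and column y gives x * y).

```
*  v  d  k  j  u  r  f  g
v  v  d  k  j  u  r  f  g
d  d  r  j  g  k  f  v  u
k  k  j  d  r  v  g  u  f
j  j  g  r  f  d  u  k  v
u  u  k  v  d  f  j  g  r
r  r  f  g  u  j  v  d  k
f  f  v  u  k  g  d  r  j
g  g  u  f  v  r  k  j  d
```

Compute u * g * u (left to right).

u * g = r
r * u = j
(Structurally, M here is isomorphic to the cyclic group Z_8.)

j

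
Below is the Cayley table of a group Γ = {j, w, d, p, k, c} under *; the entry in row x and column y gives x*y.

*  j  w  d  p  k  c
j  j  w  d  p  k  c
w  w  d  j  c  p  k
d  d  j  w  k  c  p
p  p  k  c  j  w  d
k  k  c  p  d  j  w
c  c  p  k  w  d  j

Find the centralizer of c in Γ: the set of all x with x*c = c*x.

{c, j}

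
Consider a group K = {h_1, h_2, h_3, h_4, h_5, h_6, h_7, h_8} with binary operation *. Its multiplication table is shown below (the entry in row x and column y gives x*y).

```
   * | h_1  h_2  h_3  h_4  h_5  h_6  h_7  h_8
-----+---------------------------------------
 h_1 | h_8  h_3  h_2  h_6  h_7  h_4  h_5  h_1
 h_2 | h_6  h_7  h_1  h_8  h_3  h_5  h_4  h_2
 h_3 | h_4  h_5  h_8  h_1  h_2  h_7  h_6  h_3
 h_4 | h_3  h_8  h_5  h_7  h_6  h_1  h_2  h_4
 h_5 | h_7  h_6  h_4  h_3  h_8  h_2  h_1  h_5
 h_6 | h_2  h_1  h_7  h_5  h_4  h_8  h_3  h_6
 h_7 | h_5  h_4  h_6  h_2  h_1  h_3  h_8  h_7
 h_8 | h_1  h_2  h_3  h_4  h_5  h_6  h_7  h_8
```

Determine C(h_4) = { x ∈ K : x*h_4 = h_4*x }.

{h_2, h_4, h_7, h_8}

Compare row h_4 with column h_4 entry by entry.
h_7*h_4 = h_2 = h_4*h_7, so h_7 commutes with h_4.
h_1*h_4 = h_6 but h_4*h_1 = h_3, so h_1 does not.
Collecting the elements that commute with h_4: C(h_4) = {h_2, h_4, h_7, h_8}.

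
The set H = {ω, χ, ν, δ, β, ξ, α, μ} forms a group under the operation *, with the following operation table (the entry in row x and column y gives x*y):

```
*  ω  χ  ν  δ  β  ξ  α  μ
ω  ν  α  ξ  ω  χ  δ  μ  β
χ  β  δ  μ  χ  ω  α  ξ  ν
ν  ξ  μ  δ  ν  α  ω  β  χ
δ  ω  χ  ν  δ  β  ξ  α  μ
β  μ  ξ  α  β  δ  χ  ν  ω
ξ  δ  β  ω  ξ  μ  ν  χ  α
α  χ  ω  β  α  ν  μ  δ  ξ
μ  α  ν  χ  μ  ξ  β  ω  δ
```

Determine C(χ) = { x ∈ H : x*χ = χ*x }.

Compare row χ with column χ entry by entry.
ν*χ = μ = χ*ν, so ν commutes with χ.
ξ*χ = β but χ*ξ = α, so ξ does not.
Collecting the elements that commute with χ: C(χ) = {δ, μ, ν, χ}.
(Structurally, H here is isomorphic to the dihedral group D_4.)

{δ, μ, ν, χ}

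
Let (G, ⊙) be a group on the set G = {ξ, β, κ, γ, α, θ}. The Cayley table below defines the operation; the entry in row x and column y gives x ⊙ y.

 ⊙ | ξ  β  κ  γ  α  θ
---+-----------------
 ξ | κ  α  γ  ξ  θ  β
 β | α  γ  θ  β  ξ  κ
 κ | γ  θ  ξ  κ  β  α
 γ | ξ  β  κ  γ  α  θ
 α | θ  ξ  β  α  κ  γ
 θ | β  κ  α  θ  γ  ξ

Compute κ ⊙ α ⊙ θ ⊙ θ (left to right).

α

κ ⊙ α = β
β ⊙ θ = κ
κ ⊙ θ = α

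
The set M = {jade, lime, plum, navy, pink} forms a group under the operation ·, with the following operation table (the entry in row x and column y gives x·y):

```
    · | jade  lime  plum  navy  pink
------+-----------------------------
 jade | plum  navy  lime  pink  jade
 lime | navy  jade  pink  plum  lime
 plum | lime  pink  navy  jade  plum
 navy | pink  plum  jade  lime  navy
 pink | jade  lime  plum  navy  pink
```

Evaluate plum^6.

plum

plum^1 = plum
plum^2 = plum·plum = navy
plum^3 = navy·plum = jade
plum^4 = jade·plum = lime
plum^5 = lime·plum = pink
plum^6 = pink·plum = plum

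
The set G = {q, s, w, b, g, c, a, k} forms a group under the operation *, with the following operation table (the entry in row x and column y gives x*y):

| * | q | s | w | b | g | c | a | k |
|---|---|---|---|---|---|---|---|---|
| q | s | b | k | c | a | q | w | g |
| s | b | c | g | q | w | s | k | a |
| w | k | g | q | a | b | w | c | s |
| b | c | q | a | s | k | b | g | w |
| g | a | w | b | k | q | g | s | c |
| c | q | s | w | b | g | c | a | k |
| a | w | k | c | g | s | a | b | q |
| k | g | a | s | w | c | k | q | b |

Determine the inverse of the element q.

b

First locate the identity: row c matches the header, so c is the identity.
Scan row q for c: q*b = c. Hence q^(-1) = b.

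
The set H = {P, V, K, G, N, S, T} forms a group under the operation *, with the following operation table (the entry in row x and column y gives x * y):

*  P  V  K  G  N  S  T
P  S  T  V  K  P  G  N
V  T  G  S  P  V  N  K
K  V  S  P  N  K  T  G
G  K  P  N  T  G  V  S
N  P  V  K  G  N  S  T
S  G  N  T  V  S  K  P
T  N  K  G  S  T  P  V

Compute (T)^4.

T^1 = T
T^2 = T * T = V
T^3 = V * T = K
T^4 = K * T = G
(Structurally, H here is isomorphic to the cyclic group Z_7.)

G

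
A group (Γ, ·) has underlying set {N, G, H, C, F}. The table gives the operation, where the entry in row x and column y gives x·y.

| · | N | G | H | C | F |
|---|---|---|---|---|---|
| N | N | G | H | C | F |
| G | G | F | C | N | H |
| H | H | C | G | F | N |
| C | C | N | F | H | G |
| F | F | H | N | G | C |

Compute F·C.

Read row F, column C: F·C = G.

G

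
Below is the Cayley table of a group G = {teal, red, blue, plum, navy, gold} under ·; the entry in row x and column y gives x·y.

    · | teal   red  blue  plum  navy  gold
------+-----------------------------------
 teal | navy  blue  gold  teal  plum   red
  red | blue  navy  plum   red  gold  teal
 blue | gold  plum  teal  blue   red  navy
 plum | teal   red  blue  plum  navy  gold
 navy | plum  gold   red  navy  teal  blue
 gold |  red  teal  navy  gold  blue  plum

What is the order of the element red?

6

The identity element is plum (its row matches the header).
red^1 = red
red^2 = red·red = navy
red^3 = navy·red = gold
red^4 = gold·red = teal
red^5 = teal·red = blue
red^6 = blue·red = plum
The first power of red equal to the identity is red^6, so ord(red) = 6.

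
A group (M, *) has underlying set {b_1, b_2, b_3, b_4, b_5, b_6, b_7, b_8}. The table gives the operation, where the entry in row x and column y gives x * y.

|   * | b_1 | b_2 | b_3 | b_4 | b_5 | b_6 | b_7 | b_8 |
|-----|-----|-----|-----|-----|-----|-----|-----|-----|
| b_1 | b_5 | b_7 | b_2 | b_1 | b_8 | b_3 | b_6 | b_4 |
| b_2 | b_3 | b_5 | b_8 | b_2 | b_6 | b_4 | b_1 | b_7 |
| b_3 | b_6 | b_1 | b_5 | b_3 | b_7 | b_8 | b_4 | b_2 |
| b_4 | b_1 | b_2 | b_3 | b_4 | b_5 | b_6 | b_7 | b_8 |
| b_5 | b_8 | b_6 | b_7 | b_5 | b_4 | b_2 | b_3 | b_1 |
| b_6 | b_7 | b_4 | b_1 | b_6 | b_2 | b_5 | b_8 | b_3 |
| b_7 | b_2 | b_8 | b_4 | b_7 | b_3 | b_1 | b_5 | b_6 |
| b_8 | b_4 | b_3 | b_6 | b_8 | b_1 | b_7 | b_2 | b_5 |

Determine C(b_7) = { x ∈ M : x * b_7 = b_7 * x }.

{b_3, b_4, b_5, b_7}

Compare row b_7 with column b_7 entry by entry.
b_5 * b_7 = b_3 = b_7 * b_5, so b_5 commutes with b_7.
b_2 * b_7 = b_1 but b_7 * b_2 = b_8, so b_2 does not.
Collecting the elements that commute with b_7: C(b_7) = {b_3, b_4, b_5, b_7}.
(Structurally, M here is isomorphic to the quaternion group Q_8.)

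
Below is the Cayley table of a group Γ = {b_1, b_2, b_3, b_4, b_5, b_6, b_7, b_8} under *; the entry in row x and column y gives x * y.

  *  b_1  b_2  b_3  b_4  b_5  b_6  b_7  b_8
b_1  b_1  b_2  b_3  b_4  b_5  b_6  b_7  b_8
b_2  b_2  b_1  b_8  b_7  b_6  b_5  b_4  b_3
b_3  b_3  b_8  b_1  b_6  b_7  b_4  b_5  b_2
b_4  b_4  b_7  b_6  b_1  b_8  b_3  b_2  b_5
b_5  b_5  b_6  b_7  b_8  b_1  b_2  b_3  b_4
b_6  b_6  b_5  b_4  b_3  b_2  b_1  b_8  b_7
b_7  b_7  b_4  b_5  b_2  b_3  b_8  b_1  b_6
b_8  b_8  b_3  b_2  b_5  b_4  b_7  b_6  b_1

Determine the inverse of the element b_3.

First locate the identity: row b_1 matches the header, so b_1 is the identity.
Scan row b_3 for b_1: b_3 * b_3 = b_1. Hence b_3^(-1) = b_3.

b_3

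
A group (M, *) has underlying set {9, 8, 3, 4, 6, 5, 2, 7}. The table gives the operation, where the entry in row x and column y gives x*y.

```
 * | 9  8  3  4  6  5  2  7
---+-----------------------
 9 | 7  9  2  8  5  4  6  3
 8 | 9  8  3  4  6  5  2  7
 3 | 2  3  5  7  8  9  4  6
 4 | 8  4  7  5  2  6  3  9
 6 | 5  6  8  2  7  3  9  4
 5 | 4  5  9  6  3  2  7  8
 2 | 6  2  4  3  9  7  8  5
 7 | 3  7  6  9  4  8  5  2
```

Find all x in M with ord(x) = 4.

{5, 7}

Identity is 8. Compute the order of each non-identity element by repeated multiplication:
  9: 9 → 7 → 3 → 2 → 6 → 5 → 4 → 8  (order 8)
  3: 3 → 5 → 9 → 2 → 4 → 7 → 6 → 8  (order 8)
  4: 4 → 5 → 6 → 2 → 3 → 7 → 9 → 8  (order 8)
  6: 6 → 7 → 4 → 2 → 9 → 5 → 3 → 8  (order 8)
  5: 5 → 2 → 7 → 8  (order 4)
  2: 2 → 8  (order 2)
  7: 7 → 2 → 5 → 8  (order 4)
Elements of order 4: {5, 7}.
(Structurally, M here is isomorphic to the cyclic group Z_8.)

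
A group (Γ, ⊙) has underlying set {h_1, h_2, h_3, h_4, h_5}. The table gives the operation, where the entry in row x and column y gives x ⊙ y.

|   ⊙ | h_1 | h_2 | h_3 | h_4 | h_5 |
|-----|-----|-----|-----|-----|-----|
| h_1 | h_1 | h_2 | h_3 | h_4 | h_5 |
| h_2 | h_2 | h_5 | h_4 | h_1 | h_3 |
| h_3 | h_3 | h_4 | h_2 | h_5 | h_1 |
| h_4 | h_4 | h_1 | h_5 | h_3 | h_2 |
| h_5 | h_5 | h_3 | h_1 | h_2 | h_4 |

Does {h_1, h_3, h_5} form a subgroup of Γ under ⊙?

h_3 ⊙ h_3 = h_2, which is not in {h_1, h_3, h_5}.
The subset is not closed under ⊙, so it is not a subgroup.

No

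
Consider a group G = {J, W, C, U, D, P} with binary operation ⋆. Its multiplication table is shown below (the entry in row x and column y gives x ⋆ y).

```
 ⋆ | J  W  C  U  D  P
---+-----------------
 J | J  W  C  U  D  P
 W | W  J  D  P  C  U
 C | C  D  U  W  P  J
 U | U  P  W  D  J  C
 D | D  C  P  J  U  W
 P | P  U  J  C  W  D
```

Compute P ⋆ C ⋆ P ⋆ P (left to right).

P ⋆ C = J
J ⋆ P = P
P ⋆ P = D

D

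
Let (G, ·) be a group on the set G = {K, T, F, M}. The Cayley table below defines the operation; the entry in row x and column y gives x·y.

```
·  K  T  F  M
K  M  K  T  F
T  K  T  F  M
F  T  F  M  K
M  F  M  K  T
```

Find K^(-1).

F

First locate the identity: row T matches the header, so T is the identity.
Scan row K for T: K·F = T. Hence K^(-1) = F.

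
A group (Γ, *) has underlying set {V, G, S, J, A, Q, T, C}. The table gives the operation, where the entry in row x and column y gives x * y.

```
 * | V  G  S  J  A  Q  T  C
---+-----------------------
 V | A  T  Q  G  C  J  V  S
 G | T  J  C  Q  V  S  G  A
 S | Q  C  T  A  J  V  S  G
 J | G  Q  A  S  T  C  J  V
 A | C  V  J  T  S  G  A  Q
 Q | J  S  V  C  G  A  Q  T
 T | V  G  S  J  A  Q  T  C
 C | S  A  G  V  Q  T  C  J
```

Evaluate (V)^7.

G

V^1 = V
V^2 = V * V = A
V^3 = A * V = C
V^4 = C * V = S
V^5 = S * V = Q
V^6 = Q * V = J
V^7 = J * V = G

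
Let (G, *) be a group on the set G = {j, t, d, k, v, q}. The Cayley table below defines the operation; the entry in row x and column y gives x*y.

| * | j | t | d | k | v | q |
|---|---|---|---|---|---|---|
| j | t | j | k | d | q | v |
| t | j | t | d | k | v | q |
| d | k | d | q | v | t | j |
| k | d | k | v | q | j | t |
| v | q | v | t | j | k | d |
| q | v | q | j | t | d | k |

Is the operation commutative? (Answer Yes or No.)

Yes

Check whether the table is symmetric across its main diagonal.
Every entry (row x, col y) equals the entry (row y, col x), so G is abelian.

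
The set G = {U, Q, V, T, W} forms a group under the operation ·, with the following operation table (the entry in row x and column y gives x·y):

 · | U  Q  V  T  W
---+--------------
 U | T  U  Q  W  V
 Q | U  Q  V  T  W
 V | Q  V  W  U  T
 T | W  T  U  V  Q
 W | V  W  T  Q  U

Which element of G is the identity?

Q

The identity e satisfies e·x = x for all x, so its row in the table reproduces the column headers.
Row Q reads: U, Q, V, T, W — exactly the header order. So Q is the identity.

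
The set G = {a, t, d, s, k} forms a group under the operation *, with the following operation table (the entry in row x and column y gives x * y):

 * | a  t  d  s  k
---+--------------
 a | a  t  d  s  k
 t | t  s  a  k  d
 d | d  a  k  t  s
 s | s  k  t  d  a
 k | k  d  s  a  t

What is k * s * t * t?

s

k * s = a
a * t = t
t * t = s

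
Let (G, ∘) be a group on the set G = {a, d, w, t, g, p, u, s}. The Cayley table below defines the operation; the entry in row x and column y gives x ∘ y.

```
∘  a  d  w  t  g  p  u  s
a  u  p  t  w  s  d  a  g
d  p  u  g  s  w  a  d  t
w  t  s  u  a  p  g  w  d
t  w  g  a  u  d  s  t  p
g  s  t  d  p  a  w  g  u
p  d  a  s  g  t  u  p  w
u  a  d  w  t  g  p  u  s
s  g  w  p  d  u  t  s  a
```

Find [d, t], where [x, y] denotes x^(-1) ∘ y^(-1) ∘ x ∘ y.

a

Identity is u; from the table d^(-1) = d and t^(-1) = t.
d ∘ t = s
s ∘ d = w
w ∘ t = a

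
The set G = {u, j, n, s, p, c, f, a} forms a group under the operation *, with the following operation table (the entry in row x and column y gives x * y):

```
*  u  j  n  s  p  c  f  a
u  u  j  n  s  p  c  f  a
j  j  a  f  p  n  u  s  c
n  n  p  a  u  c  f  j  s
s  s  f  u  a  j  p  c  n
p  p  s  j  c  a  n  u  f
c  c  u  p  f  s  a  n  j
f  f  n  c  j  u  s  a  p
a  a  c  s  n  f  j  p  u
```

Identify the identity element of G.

u

The identity e satisfies e * x = x for all x, so its row in the table reproduces the column headers.
Row u reads: u, j, n, s, p, c, f, a — exactly the header order. So u is the identity.
(Structurally, G here is isomorphic to the quaternion group Q_8.)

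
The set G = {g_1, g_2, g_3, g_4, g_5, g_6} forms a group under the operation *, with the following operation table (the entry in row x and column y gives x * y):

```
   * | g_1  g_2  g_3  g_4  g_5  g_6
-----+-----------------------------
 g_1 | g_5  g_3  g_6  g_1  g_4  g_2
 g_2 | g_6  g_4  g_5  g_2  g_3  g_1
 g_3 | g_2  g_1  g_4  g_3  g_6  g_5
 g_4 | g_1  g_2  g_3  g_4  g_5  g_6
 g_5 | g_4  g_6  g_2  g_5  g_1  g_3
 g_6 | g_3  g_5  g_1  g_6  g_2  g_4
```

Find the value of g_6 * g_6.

Read row g_6, column g_6: g_6 * g_6 = g_4.

g_4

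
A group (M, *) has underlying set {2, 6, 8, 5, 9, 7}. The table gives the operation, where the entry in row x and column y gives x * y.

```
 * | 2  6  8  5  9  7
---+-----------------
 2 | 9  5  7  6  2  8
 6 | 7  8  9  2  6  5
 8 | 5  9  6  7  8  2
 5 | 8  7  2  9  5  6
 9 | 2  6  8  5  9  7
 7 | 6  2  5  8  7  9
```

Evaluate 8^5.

8^1 = 8
8^2 = 8 * 8 = 6
8^3 = 6 * 8 = 9
8^4 = 9 * 8 = 8
8^5 = 8 * 8 = 6
(Structurally, M here is isomorphic to the symmetric group S_3.)

6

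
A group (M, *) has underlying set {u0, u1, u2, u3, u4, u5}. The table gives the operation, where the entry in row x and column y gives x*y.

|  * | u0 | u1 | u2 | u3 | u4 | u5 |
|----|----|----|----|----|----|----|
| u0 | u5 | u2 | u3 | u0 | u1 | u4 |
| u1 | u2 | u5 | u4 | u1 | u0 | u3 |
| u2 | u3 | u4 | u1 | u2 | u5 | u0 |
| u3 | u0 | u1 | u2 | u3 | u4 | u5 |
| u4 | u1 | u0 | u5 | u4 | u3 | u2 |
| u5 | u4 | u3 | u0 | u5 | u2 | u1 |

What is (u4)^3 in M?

u4^1 = u4
u4^2 = u4*u4 = u3
u4^3 = u3*u4 = u4

u4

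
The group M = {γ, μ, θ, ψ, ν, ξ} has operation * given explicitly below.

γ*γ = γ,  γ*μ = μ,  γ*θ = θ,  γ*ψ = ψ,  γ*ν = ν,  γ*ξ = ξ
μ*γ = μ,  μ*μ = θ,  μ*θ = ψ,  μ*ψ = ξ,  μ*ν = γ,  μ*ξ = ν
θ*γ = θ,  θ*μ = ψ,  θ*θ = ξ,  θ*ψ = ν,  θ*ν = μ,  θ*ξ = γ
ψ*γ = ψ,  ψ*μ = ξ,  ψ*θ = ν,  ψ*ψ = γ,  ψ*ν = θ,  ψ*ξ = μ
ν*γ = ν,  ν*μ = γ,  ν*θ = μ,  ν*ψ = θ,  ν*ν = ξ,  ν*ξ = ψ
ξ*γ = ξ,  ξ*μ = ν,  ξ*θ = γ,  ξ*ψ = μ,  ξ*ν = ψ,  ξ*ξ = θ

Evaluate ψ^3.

ψ

ψ^1 = ψ
ψ^2 = ψ*ψ = γ
ψ^3 = γ*ψ = ψ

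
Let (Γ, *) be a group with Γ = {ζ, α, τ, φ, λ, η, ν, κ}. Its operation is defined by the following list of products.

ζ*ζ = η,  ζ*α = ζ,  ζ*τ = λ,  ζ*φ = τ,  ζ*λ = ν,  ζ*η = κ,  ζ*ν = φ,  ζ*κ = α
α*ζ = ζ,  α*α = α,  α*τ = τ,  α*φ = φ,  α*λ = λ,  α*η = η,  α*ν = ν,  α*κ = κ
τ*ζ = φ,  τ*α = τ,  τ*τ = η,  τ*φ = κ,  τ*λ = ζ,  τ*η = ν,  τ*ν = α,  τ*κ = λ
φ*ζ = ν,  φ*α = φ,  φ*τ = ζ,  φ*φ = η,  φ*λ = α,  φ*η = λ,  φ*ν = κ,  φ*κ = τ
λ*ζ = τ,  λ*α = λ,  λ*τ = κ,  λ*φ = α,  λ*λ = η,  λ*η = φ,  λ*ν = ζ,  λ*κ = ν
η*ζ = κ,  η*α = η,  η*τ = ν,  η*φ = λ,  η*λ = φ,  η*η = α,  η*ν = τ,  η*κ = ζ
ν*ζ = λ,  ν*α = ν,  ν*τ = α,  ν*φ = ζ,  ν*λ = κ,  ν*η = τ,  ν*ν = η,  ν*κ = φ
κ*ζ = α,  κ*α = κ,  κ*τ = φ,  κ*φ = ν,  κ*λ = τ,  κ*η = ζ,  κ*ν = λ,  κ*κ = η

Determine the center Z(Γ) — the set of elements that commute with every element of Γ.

{α, η}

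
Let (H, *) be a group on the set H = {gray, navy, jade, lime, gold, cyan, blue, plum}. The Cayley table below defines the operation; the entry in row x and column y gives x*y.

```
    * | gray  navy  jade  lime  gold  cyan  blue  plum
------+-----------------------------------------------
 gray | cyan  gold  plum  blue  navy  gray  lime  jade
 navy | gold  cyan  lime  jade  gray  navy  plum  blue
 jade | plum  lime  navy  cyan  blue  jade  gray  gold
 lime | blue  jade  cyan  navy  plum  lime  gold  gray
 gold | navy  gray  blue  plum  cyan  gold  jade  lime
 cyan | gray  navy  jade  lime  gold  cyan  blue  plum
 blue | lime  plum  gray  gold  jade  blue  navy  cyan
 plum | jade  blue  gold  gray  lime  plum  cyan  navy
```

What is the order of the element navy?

2

The identity element is cyan (its row matches the header).
navy^1 = navy
navy^2 = navy*navy = cyan
The first power of navy equal to the identity is navy^2, so ord(navy) = 2.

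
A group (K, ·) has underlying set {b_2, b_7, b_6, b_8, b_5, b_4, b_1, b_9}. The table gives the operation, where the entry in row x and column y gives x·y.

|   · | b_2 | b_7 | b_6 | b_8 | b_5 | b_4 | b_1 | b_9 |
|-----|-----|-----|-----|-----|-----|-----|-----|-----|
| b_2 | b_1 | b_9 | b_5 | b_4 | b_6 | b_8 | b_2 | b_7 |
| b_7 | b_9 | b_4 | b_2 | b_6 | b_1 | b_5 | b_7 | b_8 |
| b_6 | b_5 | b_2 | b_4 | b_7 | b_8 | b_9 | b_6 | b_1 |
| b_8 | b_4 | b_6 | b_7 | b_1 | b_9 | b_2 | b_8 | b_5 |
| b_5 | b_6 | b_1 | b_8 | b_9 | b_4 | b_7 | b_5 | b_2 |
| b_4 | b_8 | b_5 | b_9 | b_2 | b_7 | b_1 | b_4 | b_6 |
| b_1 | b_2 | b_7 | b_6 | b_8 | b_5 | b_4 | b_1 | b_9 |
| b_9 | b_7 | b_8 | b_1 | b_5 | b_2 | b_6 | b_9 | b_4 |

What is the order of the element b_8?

The identity element is b_1 (its row matches the header).
b_8^1 = b_8
b_8^2 = b_8·b_8 = b_1
The first power of b_8 equal to the identity is b_8^2, so ord(b_8) = 2.

2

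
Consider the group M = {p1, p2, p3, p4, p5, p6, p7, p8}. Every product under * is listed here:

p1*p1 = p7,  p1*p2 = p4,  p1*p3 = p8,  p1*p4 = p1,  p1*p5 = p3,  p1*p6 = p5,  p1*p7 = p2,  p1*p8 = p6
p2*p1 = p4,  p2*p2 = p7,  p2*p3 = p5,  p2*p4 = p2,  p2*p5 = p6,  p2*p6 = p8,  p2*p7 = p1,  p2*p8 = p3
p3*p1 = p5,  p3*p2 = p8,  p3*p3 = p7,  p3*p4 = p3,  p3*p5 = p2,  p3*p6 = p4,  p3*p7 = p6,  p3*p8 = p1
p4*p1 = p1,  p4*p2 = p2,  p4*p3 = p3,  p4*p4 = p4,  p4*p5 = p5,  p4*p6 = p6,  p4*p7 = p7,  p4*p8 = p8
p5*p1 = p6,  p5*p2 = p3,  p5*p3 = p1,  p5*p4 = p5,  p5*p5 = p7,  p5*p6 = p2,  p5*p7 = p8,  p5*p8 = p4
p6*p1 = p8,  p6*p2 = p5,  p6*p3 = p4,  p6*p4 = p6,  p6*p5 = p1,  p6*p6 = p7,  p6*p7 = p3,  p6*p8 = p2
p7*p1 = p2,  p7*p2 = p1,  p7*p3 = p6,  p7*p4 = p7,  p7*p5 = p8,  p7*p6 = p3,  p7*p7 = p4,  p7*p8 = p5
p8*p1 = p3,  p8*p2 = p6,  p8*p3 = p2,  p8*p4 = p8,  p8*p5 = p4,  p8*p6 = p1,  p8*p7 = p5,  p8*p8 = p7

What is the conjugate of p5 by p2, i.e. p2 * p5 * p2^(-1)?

p8

The identity is p4. In row p2, the entry p4 sits in column p1, so p2^(-1) = p1.
p2 * p5 = p6
p6 * p1 = p8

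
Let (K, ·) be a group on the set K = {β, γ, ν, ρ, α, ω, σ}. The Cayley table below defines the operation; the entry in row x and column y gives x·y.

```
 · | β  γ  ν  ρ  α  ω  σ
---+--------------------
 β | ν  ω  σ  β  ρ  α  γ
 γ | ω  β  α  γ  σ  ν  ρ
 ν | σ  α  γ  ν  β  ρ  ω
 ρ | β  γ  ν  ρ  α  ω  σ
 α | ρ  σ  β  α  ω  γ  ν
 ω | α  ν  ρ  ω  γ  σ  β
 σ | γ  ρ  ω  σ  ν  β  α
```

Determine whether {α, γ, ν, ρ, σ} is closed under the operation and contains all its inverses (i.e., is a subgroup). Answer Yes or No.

α·α = ω, which is not in {α, γ, ν, ρ, σ}.
The subset is not closed under ·, so it is not a subgroup.

No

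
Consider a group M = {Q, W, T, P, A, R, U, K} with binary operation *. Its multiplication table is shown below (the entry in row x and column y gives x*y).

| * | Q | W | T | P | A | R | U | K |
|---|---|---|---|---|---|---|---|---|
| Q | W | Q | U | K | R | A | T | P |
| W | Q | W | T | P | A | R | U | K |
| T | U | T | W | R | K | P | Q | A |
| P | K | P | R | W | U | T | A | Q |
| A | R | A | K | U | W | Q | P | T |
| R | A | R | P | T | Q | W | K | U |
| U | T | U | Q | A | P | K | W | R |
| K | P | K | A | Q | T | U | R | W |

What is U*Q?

Read row U, column Q: U*Q = T.

T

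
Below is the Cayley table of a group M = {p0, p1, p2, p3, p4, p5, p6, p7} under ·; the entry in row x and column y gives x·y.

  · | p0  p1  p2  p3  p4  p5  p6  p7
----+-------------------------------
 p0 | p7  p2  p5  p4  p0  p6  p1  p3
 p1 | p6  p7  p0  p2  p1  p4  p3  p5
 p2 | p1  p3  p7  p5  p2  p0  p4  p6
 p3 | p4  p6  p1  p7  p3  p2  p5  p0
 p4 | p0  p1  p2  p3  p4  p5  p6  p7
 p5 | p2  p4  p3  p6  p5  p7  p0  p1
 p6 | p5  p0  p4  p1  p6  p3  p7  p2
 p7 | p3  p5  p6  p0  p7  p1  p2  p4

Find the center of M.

{p4, p7}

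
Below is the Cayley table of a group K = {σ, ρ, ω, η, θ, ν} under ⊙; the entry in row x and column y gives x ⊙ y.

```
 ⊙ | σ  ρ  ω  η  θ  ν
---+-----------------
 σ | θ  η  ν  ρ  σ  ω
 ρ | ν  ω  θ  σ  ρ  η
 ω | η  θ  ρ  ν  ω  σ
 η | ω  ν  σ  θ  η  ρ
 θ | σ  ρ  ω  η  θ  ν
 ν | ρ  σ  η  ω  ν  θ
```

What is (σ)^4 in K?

θ

σ^1 = σ
σ^2 = σ ⊙ σ = θ
σ^3 = θ ⊙ σ = σ
σ^4 = σ ⊙ σ = θ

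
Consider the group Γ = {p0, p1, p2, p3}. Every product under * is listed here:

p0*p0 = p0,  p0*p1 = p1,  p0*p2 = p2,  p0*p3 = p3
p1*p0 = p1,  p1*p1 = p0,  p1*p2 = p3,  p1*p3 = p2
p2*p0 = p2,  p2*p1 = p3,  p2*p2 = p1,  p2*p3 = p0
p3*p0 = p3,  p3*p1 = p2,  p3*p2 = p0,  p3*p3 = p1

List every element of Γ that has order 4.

{p2, p3}

Identity is p0. Compute the order of each non-identity element by repeated multiplication:
  p1: p1 → p0  (order 2)
  p2: p2 → p1 → p3 → p0  (order 4)
  p3: p3 → p1 → p2 → p0  (order 4)
Elements of order 4: {p2, p3}.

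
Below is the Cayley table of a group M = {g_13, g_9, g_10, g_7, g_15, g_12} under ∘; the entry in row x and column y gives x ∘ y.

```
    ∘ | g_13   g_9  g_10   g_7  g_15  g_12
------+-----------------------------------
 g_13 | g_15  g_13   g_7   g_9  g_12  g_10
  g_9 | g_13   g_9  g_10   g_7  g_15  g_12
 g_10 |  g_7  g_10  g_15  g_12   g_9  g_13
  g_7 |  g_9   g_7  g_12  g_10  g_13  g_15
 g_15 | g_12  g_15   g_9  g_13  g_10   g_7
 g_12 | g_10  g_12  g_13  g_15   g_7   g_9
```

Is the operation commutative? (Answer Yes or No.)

Check whether the table is symmetric across its main diagonal.
Every entry (row x, col y) equals the entry (row y, col x), so M is abelian.

Yes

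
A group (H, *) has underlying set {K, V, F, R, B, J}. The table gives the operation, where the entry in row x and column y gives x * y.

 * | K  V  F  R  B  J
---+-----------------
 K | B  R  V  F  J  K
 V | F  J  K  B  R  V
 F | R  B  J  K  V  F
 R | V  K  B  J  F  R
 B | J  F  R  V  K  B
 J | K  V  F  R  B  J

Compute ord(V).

The identity element is J (its row matches the header).
V^1 = V
V^2 = V * V = J
The first power of V equal to the identity is V^2, so ord(V) = 2.
(Structurally, H here is isomorphic to the symmetric group S_3.)

2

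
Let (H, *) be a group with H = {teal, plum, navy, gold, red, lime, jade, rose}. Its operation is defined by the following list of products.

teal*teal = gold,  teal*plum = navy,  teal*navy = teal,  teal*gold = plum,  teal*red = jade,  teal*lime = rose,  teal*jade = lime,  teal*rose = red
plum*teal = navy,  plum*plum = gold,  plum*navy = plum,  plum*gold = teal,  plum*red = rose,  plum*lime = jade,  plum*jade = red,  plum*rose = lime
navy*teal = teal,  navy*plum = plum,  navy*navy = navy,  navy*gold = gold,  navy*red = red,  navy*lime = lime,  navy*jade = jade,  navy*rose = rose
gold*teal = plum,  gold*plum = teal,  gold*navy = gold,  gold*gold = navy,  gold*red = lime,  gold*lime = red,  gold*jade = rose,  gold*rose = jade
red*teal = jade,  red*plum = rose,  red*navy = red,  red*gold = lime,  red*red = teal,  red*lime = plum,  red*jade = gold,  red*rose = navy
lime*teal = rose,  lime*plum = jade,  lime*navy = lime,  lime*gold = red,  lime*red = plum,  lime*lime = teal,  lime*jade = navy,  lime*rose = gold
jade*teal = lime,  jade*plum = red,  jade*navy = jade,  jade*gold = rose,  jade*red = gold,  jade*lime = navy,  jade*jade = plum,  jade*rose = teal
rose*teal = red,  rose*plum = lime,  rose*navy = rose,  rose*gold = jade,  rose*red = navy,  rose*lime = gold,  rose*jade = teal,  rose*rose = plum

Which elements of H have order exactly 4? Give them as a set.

Identity is navy. Compute the order of each non-identity element by repeated multiplication:
  teal: teal → gold → plum → navy  (order 4)
  plum: plum → gold → teal → navy  (order 4)
  gold: gold → navy  (order 2)
  red: red → teal → jade → gold → lime → plum → rose → navy  (order 8)
  lime: lime → teal → rose → gold → red → plum → jade → navy  (order 8)
  jade: jade → plum → red → gold → rose → teal → lime → navy  (order 8)
  rose: rose → plum → lime → gold → jade → teal → red → navy  (order 8)
Elements of order 4: {plum, teal}.

{plum, teal}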